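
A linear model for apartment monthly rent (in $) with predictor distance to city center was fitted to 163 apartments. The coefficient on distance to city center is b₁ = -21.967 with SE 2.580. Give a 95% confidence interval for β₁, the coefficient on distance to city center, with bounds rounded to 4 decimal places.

df = n − 2 = 163 − 2 = 161.
t* = t_{0.025, 161} = 1.974808.
Margin = t* × SE = 1.974808 × 2.580 = 5.095005.
CI: -21.967 ± 5.095005 → (-27.0620, -16.8720).
With 95% confidence, each one-unit increase in distance to city center is associated with a change of between -27.0620 and -16.8720 $ in apartment monthly rent.

(-27.0620, -16.8720)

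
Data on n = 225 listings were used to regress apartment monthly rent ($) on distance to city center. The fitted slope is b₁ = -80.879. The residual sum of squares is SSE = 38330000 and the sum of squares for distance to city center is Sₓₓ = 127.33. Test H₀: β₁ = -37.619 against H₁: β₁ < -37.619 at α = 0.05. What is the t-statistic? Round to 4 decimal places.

t = -1.1774

MSE = SSE/(n − 2) = 38330000/223 = 171883.
SE(b₁) = √(MSE/Sₓₓ) = √(171883/127.33) = 36.7411.
t = (-80.879 − (-37.619)) / 36.7411 = -1.1774.
df = n − 2 = 223.
One-sided p ≈ 0.1201, which is ≥ 0.05, so fail to reject H₀.
The data do not give significant evidence that the true slope on distance to city center is below -37.619 $ per unit.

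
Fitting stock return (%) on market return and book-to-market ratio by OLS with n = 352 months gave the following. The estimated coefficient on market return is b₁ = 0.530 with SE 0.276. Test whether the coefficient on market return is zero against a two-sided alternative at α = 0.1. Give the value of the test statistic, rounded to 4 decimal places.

H₀: β₁ = 0 vs H₁: β₁ ≠ 0.
t = (b₁ − β₁⁰)/SE = 0.530 / 0.276 = 1.9203.
df = n − k − 1 = 352 − 2 − 1 = 349.
Two-sided p ≈ 0.0556, which is < 0.1, so reject H₀.
There is evidence that market return is associated with stock return, holding the other predictors fixed.

t = 1.9203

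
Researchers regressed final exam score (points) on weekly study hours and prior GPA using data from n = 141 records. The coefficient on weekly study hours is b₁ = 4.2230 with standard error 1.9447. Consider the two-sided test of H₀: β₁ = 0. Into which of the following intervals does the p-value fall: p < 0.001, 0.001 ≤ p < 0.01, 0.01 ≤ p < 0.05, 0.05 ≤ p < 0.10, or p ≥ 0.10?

t = 4.2230 / 1.9447 = 2.172.
df = n − k − 1 = 141 − 2 − 1 = 138.
Two-sided p = 2·P(T_{138} > |t|) ≈ 0.0316.
So 0.01 ≤ p < 0.05.

0.01 ≤ p < 0.05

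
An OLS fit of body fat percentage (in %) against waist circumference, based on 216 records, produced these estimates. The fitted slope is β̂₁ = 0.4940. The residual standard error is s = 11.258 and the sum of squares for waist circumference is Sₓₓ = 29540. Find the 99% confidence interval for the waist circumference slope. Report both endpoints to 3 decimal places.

(0.324, 0.664)

SE(β̂₁) = s/√Sₓₓ = 11.258/√29540 = 0.0655022.
df = n − 2 = 214.
t* = t_{0.005, 214} = 2.598998.
Margin = t* × SE = 2.598998 × 0.0655022 = 0.17024.
CI: 0.4940 ± 0.17024 → (0.324, 0.664).
With 99% confidence, each one-unit increase in waist circumference is associated with a change of between 0.324 and 0.664 % in body fat percentage.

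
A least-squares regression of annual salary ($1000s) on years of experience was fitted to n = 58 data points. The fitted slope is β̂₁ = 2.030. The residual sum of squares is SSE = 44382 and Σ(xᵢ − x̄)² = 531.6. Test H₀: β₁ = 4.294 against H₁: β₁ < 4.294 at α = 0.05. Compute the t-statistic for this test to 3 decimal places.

t = -1.854

MSE = SSE/(n − 2) = 44382/56 = 792.536.
SE(β̂₁) = √(MSE/Sₓₓ) = √(792.536/531.6) = 1.221.
t = (2.030 − 4.294) / 1.221 = -1.854.
df = n − 2 = 56.
One-sided p ≈ 0.0345, which is < 0.05, so reject H₀.
There is evidence that the true slope on years of experience is below 4.294 $1000s per unit.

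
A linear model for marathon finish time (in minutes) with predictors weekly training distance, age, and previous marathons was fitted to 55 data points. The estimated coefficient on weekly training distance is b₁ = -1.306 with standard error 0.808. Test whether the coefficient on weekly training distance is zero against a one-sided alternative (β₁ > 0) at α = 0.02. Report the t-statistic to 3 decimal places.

t = -1.616

H₀: β₁ = 0 vs H₁: β₁ > 0.
t = (b₁ − β₁⁰)/SE = -1.306 / 0.808 = -1.616.
df = n − k − 1 = 55 − 3 − 1 = 51.
One-sided p ≈ 0.9439, which is ≥ 0.02, so fail to reject H₀.
The data do not give significant evidence that the true slope on weekly training distance is positive, holding the other predictors fixed.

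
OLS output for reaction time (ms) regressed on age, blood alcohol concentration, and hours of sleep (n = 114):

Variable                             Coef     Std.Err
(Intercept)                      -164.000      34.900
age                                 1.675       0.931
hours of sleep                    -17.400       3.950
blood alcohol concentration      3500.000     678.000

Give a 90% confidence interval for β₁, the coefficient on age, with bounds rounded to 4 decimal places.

Read off: b = 1.675, SE = 0.931 for age.
df = n − k − 1 = 114 − 3 − 1 = 110.
t* = t_{0.05, 110} = 1.658824.
Margin = t* × SE = 1.658824 × 0.931 = 1.544365.
CI: 1.675 ± 1.544365 → (0.1306, 3.2194).

(0.1306, 3.2194)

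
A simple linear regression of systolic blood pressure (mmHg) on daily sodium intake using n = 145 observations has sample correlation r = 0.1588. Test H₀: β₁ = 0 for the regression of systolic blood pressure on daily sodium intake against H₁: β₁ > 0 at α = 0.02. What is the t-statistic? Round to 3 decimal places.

t = r·√(n − 2)/√(1 − r²) = 0.1588·√143/√0.974783 = 1.923.
df = n − 2 = 143.
One-sided p ≈ 0.0282, which is ≥ 0.02, so fail to reject H₀.
The data do not give significant evidence of a linear association between daily sodium intake and systolic blood pressure.

t = 1.923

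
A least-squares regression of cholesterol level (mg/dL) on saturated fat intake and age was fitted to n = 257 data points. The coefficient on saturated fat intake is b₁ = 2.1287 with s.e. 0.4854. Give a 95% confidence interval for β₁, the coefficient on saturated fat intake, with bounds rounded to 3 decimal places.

(1.173, 3.085)

df = n − k − 1 = 257 − 2 − 1 = 254.
t* = t_{0.025, 254} = 1.969348.
Margin = t* × SE = 1.969348 × 0.4854 = 0.95592.
CI: 2.1287 ± 0.95592 → (1.173, 3.085).
With 95% confidence, each one-unit increase in saturated fat intake is associated with a change of between 1.173 and 3.085 mg/dL in cholesterol level, holding the other predictors fixed.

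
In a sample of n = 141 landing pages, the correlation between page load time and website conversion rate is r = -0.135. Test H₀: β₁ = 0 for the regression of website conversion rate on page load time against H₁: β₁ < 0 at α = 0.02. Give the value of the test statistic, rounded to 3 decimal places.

t = r·√(n − 2)/√(1 − r²) = -0.135·√139/√0.981775 = -1.606.
df = n − 2 = 139.
One-sided p ≈ 0.0552, which is ≥ 0.02, so fail to reject H₀.
The data do not give significant evidence of a linear association between page load time and website conversion rate.

t = -1.606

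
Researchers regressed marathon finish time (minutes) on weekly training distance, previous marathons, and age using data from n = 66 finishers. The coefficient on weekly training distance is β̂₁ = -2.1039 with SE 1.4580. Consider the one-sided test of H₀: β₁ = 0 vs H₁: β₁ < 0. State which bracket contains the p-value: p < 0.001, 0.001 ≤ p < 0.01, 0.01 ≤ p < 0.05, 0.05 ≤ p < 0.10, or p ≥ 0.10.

0.05 ≤ p < 0.10

t = -2.1039 / 1.4580 = -1.443.
df = n − k − 1 = 66 − 3 − 1 = 62.
One-sided p = P(T_{62} < t) ≈ 0.0770.
So 0.05 ≤ p < 0.10.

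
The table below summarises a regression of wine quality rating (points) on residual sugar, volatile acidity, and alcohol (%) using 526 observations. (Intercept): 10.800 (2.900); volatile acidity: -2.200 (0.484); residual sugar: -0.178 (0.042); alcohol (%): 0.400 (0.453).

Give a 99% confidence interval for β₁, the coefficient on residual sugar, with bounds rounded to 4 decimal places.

(-0.2866, -0.0694)

Read off: b = -0.178, SE = 0.042 for residual sugar.
df = n − k − 1 = 526 − 3 − 1 = 522.
t* = t_{0.005, 522} = 2.58528.
Margin = t* × SE = 2.58528 × 0.042 = 0.108582.
CI: -0.178 ± 0.108582 → (-0.2866, -0.0694).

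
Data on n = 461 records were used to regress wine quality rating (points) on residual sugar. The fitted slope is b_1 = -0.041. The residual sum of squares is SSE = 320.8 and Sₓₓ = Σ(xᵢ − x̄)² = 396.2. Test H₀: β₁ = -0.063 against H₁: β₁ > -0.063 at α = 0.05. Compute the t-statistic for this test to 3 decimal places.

MSE = SSE/(n − 2) = 320.8/459 = 0.698911.
SE(b_1) = √(MSE/Sₓₓ) = √(0.698911/396.2) = 0.0420004.
t = (-0.041 − (-0.063)) / 0.0420004 = 0.524.
df = n − 2 = 459.
One-sided p ≈ 0.3003, which is ≥ 0.05, so fail to reject H₀.
The data do not give significant evidence that the true slope on residual sugar exceeds -0.063 points per unit.

t = 0.524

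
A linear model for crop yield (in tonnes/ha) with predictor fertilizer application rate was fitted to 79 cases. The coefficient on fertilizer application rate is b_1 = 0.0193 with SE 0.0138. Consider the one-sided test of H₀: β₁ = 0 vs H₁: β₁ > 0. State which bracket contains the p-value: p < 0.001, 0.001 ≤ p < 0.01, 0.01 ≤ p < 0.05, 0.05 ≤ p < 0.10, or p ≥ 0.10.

t = 0.0193 / 0.0138 = 1.399.
df = n − 2 = 79 − 2 = 77.
One-sided p = P(T_{77} > t) ≈ 0.0830.
So 0.05 ≤ p < 0.10.

0.05 ≤ p < 0.10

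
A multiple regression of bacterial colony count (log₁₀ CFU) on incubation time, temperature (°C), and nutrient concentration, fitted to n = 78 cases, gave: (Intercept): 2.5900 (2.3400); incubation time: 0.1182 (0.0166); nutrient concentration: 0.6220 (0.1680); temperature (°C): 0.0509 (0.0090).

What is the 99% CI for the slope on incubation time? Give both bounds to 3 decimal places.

Read off: b = 0.1182, SE = 0.0166 for incubation time.
df = n − k − 1 = 78 − 3 − 1 = 74.
t* = t_{0.005, 74} = 2.643913.
Margin = t* × SE = 2.643913 × 0.0166 = 0.04389.
CI: 0.1182 ± 0.04389 → (0.074, 0.162).

(0.074, 0.162)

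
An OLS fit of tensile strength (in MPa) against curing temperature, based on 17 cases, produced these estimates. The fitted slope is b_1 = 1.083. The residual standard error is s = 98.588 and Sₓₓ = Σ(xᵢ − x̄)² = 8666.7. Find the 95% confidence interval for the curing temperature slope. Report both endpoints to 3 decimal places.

SE(b_1) = s/√Sₓₓ = 98.588/√8666.7 = 1.059.
df = n − 2 = 15.
t* = t_{0.025, 15} = 2.13145.
Margin = t* × SE = 2.13145 × 1.059 = 2.25721.
CI: 1.083 ± 2.25721 → (-1.174, 3.340).
With 95% confidence, each one-unit increase in curing temperature is associated with a change of between -1.174 and 3.340 MPa in tensile strength.

(-1.174, 3.340)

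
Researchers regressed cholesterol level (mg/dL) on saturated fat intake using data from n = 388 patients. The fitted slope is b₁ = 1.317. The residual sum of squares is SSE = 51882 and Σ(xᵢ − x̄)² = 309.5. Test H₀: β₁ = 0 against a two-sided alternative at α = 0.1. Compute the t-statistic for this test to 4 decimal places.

t = 1.9985

MSE = SSE/(n − 2) = 51882/386 = 134.409.
SE(b₁) = √(MSE/Sₓₓ) = √(134.409/309.5) = 0.658998.
t = 1.317 / 0.658998 = 1.9985.
df = n − 2 = 386.
Two-sided p ≈ 0.0464, which is < 0.1, so reject H₀.
There is evidence that saturated fat intake is associated with cholesterol level.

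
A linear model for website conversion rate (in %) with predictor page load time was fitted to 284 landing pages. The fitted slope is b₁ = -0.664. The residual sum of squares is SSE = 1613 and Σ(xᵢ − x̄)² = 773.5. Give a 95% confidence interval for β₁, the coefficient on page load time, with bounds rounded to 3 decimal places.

(-0.833, -0.495)

MSE = SSE/(n − 2) = 1613/282 = 5.71986.
SE(b₁) = √(MSE/Sₓₓ) = √(5.71986/773.5) = 0.0859929.
df = n − 2 = 282.
t* = t_{0.025, 282} = 1.968412.
Margin = t* × SE = 1.968412 × 0.0859929 = 0.16927.
CI: -0.664 ± 0.16927 → (-0.833, -0.495).
With 95% confidence, each one-unit increase in page load time is associated with a change of between -0.833 and -0.495 % in website conversion rate.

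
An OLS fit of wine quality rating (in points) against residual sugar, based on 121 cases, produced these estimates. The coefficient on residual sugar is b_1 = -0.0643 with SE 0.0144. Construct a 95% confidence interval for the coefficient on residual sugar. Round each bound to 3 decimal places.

df = n − 2 = 121 − 2 = 119.
t* = t_{0.025, 119} = 1.9801.
Margin = t* × SE = 1.9801 × 0.0144 = 0.02851.
CI: -0.0643 ± 0.02851 → (-0.093, -0.036).
With 95% confidence, each one-unit increase in residual sugar is associated with a change of between -0.093 and -0.036 points in wine quality rating.

(-0.093, -0.036)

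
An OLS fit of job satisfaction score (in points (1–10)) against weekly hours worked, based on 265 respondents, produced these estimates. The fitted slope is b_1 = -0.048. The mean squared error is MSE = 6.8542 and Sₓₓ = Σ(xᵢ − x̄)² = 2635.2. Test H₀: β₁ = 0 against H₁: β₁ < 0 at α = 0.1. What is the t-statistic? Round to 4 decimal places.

t = -0.9412

SE(b_1) = √(MSE/Sₓₓ) = √(6.8542/2635.2) = 0.0510002.
t = -0.048 / 0.0510002 = -0.9412.
df = n − 2 = 263.
One-sided p ≈ 0.1737, which is ≥ 0.1, so fail to reject H₀.
The data do not give significant evidence that the true slope on weekly hours worked is negative.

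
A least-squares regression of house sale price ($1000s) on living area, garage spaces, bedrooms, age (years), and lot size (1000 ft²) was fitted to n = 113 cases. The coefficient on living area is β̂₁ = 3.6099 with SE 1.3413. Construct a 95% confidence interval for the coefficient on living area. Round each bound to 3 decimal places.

df = n − k − 1 = 113 − 5 − 1 = 107.
t* = t_{0.025, 107} = 1.982383.
Margin = t* × SE = 1.982383 × 1.3413 = 2.65897.
CI: 3.6099 ± 2.65897 → (0.951, 6.269).
With 95% confidence, each one-unit increase in living area is associated with a change of between 0.951 and 6.269 $1000s in house sale price, holding the other predictors fixed.

(0.951, 6.269)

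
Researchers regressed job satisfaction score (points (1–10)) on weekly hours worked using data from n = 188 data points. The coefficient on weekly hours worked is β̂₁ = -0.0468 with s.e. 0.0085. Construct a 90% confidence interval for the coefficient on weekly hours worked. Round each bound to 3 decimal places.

df = n − 2 = 188 − 2 = 186.
t* = t_{0.05, 186} = 1.653087.
Margin = t* × SE = 1.653087 × 0.0085 = 0.01405.
CI: -0.0468 ± 0.01405 → (-0.061, -0.033).
With 90% confidence, each one-unit increase in weekly hours worked is associated with a change of between -0.061 and -0.033 points (1–10) in job satisfaction score.

(-0.061, -0.033)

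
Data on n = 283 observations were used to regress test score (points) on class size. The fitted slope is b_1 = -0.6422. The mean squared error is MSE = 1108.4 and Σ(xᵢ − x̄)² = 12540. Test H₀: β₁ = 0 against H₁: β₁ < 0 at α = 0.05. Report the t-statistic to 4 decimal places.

t = -2.1601

SE(b_1) = √(MSE/Sₓₓ) = √(1108.4/12540) = 0.297303.
t = -0.6422 / 0.297303 = -2.1601.
df = n − 2 = 281.
One-sided p ≈ 0.0158, which is < 0.05, so reject H₀.
There is evidence that the true slope on class size is negative.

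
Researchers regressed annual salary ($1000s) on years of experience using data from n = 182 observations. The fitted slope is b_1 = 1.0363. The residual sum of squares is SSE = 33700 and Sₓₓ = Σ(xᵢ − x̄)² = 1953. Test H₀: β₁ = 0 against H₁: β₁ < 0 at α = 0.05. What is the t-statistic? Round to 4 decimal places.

MSE = SSE/(n − 2) = 33700/180 = 187.222.
SE(b_1) = √(MSE/Sₓₓ) = √(187.222/1953) = 0.309619.
t = 1.0363 / 0.309619 = 3.3470.
df = n − 2 = 180.
One-sided p ≈ 0.9995, which is ≥ 0.05, so fail to reject H₀.
The data do not give significant evidence that the true slope on years of experience is negative.

t = 3.3470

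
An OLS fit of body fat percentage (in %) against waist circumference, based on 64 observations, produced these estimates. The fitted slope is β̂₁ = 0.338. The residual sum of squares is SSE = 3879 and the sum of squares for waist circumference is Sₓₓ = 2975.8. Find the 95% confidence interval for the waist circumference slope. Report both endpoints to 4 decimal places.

MSE = SSE/(n − 2) = 3879/62 = 62.5645.
SE(β̂₁) = √(MSE/Sₓₓ) = √(62.5645/2975.8) = 0.144998.
df = n − 2 = 62.
t* = t_{0.025, 62} = 1.998972.
Margin = t* × SE = 1.998972 × 0.144998 = 0.289847.
CI: 0.338 ± 0.289847 → (0.0482, 0.6278).
With 95% confidence, each one-unit increase in waist circumference is associated with a change of between 0.0482 and 0.6278 % in body fat percentage.

(0.0482, 0.6278)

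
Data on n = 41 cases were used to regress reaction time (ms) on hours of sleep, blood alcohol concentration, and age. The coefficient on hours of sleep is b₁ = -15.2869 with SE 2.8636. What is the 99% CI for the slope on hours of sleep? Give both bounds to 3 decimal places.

(-23.063, -7.511)

df = n − k − 1 = 41 − 3 − 1 = 37.
t* = t_{0.005, 37} = 2.715409.
Margin = t* × SE = 2.715409 × 2.8636 = 7.77584.
CI: -15.2869 ± 7.77584 → (-23.063, -7.511).
With 99% confidence, each one-unit increase in hours of sleep is associated with a change of between -23.063 and -7.511 ms in reaction time, holding the other predictors fixed.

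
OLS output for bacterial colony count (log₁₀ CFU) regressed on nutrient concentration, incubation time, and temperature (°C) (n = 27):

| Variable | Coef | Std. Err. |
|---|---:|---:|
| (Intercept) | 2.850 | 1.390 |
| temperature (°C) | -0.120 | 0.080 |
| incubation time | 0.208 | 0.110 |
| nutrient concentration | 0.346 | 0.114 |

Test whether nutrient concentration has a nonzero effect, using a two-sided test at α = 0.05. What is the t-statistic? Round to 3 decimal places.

t = 3.035

Read off: b = 0.346, SE = 0.114 for nutrient concentration.
H₀: β₁ = 0 vs H₁: β₁ ≠ 0.
t = 0.346 / 0.114 = 3.035.
df = n − k − 1 = 27 − 3 − 1 = 23.
Two-sided p ≈ 0.0059, which is < 0.05, so reject H₀.
There is evidence that nutrient concentration is associated with bacterial colony count, holding the other predictors fixed.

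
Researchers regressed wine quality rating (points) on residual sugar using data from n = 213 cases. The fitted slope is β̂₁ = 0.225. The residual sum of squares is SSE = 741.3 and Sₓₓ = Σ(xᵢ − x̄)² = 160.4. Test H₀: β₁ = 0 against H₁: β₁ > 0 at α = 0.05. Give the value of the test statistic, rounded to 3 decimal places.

MSE = SSE/(n − 2) = 741.3/211 = 3.51327.
SE(β̂₁) = √(MSE/Sₓₓ) = √(3.51327/160.4) = 0.147997.
t = 0.225 / 0.147997 = 1.520.
df = n − 2 = 211.
One-sided p ≈ 0.0650, which is ≥ 0.05, so fail to reject H₀.
The data do not give significant evidence that the true slope on residual sugar is positive.

t = 1.520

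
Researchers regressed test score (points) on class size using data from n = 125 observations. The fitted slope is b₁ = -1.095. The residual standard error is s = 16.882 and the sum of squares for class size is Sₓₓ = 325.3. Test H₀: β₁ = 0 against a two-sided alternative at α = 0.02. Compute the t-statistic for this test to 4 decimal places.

t = -1.1699

SE(b₁) = s/√Sₓₓ = 16.882/√325.3 = 0.936013.
t = -1.095 / 0.936013 = -1.1699.
df = n − 2 = 123.
Two-sided p ≈ 0.2443, which is ≥ 0.02, so fail to reject H₀.
The data do not give significant evidence of an association between class size and test score.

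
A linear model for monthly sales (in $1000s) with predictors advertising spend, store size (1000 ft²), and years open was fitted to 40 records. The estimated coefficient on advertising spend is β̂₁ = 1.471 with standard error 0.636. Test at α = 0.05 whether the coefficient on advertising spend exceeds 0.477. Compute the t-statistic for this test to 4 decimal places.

t = 1.5629

H₀: β₁ = 0.477 vs H₁: β₁ > 0.477.
t = (β̂₁ − β₁⁰)/SE = (1.471 − 0.477) / 0.636 = 1.5629.
df = n − k − 1 = 40 − 3 − 1 = 36.
One-sided p ≈ 0.0634, which is ≥ 0.05, so fail to reject H₀.
The data do not give significant evidence that the true slope on advertising spend exceeds 0.477 $1000s per unit, holding the other predictors fixed.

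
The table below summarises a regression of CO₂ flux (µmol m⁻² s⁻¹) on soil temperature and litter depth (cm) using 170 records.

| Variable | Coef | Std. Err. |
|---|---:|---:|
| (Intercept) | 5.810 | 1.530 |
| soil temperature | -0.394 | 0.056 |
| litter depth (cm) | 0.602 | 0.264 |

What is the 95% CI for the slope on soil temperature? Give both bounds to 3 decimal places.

(-0.505, -0.283)

Read off: b = -0.394, SE = 0.056 for soil temperature.
df = n − k − 1 = 170 − 2 − 1 = 167.
t* = t_{0.025, 167} = 1.974271.
Margin = t* × SE = 1.974271 × 0.056 = 0.11056.
CI: -0.394 ± 0.11056 → (-0.505, -0.283).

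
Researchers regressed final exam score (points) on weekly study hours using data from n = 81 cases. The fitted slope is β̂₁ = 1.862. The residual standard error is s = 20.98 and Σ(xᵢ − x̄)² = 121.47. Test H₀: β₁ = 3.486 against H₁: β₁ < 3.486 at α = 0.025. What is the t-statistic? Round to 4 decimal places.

SE(β̂₁) = s/√Sₓₓ = 20.98/√121.47 = 1.90358.
t = (1.862 − 3.486) / 1.90358 = -0.8531.
df = n − 2 = 79.
One-sided p ≈ 0.1981, which is ≥ 0.025, so fail to reject H₀.
The data do not give significant evidence that the true slope on weekly study hours is below 3.486 points per unit.

t = -0.8531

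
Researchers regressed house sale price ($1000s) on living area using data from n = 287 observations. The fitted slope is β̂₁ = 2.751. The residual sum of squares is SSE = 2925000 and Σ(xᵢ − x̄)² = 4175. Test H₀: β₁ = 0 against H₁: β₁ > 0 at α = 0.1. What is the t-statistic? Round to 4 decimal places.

t = 1.7546

MSE = SSE/(n − 2) = 2925000/285 = 10263.2.
SE(β̂₁) = √(MSE/Sₓₓ) = √(10263.2/4175) = 1.56788.
t = 2.751 / 1.56788 = 1.7546.
df = n − 2 = 285.
One-sided p ≈ 0.0402, which is < 0.1, so reject H₀.
There is evidence that the true slope on living area is positive.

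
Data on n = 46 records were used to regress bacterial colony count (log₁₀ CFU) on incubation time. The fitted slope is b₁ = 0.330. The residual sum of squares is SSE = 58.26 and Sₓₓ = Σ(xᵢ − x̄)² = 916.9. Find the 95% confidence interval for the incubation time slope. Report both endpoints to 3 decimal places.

MSE = SSE/(n − 2) = 58.26/44 = 1.32409.
SE(b₁) = √(MSE/Sₓₓ) = √(1.32409/916.9) = 0.0380013.
df = n − 2 = 44.
t* = t_{0.025, 44} = 2.015368.
Margin = t* × SE = 2.015368 × 0.0380013 = 0.07659.
CI: 0.330 ± 0.07659 → (0.253, 0.407).
With 95% confidence, each one-unit increase in incubation time is associated with a change of between 0.253 and 0.407 log₁₀ CFU in bacterial colony count.

(0.253, 0.407)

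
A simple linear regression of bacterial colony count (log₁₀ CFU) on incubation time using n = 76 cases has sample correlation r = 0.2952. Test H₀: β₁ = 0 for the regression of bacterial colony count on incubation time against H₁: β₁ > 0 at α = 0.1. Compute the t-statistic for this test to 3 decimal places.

t = 2.658

t = r·√(n − 2)/√(1 − r²) = 0.2952·√74/√0.912857 = 2.658.
df = n − 2 = 74.
One-sided p ≈ 0.0048, which is < 0.1, so reject H₀.
There is evidence of a linear association between incubation time and bacterial colony count.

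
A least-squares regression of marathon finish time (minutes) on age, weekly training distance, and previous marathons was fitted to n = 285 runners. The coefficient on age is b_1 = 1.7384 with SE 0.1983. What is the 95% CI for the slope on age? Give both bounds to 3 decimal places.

df = n − k − 1 = 285 − 3 − 1 = 281.
t* = t_{0.025, 281} = 1.968442.
Margin = t* × SE = 1.968442 × 0.1983 = 0.39034.
CI: 1.7384 ± 0.39034 → (1.348, 2.129).
With 95% confidence, each one-unit increase in age is associated with a change of between 1.348 and 2.129 minutes in marathon finish time, holding the other predictors fixed.

(1.348, 2.129)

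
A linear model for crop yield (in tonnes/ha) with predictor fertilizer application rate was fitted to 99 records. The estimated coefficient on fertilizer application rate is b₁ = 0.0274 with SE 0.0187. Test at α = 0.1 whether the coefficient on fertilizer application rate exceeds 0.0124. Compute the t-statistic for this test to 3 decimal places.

H₀: β₁ = 0.0124 vs H₁: β₁ > 0.0124.
t = (b₁ − β₁⁰)/SE = (0.0274 − 0.0124) / 0.0187 = 0.802.
df = n − 2 = 99 − 2 = 97.
One-sided p ≈ 0.2122, which is ≥ 0.1, so fail to reject H₀.
The data do not give significant evidence that the true slope on fertilizer application rate exceeds 0.0124 tonnes/ha per unit.

t = 0.802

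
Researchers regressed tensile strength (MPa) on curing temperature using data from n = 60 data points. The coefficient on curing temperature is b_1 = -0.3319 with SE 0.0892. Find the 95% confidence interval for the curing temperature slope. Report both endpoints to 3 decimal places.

(-0.510, -0.153)

df = n − 2 = 60 − 2 = 58.
t* = t_{0.025, 58} = 2.001717.
Margin = t* × SE = 2.001717 × 0.0892 = 0.17855.
CI: -0.3319 ± 0.17855 → (-0.510, -0.153).
With 95% confidence, each one-unit increase in curing temperature is associated with a change of between -0.510 and -0.153 MPa in tensile strength.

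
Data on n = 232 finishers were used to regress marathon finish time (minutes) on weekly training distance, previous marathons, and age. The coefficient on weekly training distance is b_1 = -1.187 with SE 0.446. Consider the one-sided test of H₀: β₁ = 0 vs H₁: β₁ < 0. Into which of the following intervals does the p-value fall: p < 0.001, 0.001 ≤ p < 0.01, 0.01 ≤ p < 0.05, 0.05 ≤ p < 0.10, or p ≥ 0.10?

t = -1.187 / 0.446 = -2.661.
df = n − k − 1 = 232 − 3 − 1 = 228.
One-sided p = P(T_{228} < t) ≈ 0.0042.
So 0.001 ≤ p < 0.01.

0.001 ≤ p < 0.01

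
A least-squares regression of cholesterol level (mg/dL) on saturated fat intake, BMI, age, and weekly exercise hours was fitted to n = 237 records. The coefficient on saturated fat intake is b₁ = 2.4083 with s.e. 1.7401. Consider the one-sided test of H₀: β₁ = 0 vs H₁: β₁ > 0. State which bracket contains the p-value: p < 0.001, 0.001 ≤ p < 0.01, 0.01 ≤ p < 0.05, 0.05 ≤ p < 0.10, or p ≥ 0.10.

t = 2.4083 / 1.7401 = 1.384.
df = n − k − 1 = 237 − 4 − 1 = 232.
One-sided p = P(T_{232} > t) ≈ 0.0838.
So 0.05 ≤ p < 0.10.

0.05 ≤ p < 0.10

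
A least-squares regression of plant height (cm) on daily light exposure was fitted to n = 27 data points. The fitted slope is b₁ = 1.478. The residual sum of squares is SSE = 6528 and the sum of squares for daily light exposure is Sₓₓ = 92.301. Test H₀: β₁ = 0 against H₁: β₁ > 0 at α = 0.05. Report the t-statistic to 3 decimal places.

MSE = SSE/(n − 2) = 6528/25 = 261.12.
SE(b₁) = √(MSE/Sₓₓ) = √(261.12/92.301) = 1.68196.
t = 1.478 / 1.68196 = 0.879.
df = n − 2 = 25.
One-sided p ≈ 0.1940, which is ≥ 0.05, so fail to reject H₀.
The data do not give significant evidence that the true slope on daily light exposure is positive.

t = 0.879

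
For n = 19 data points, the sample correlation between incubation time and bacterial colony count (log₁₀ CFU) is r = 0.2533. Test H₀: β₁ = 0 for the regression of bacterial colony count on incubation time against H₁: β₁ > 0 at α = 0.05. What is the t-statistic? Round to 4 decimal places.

t = 1.0796

t = r·√(n − 2)/√(1 − r²) = 0.2533·√17/√0.935839 = 1.0796.
df = n − 2 = 17.
One-sided p ≈ 0.1477, which is ≥ 0.05, so fail to reject H₀.
The data do not give significant evidence of a linear association between incubation time and bacterial colony count.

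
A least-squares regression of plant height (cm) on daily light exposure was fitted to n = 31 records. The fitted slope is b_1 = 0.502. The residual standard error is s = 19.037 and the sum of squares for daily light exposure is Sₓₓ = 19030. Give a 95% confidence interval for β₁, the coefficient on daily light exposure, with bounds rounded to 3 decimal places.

(0.220, 0.784)

SE(b_1) = s/√Sₓₓ = 19.037/√19030 = 0.138.
df = n − 2 = 29.
t* = t_{0.025, 29} = 2.04523.
Margin = t* × SE = 2.04523 × 0.138 = 0.28224.
CI: 0.502 ± 0.28224 → (0.220, 0.784).
With 95% confidence, each one-unit increase in daily light exposure is associated with a change of between 0.220 and 0.784 cm in plant height.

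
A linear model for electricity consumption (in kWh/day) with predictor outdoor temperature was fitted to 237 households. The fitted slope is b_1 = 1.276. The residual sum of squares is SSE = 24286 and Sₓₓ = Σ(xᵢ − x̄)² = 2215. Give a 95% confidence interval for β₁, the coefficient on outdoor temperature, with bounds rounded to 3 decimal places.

(0.850, 1.702)

MSE = SSE/(n − 2) = 24286/235 = 103.345.
SE(b_1) = √(MSE/Sₓₓ) = √(103.345/2215) = 0.216002.
df = n − 2 = 235.
t* = t_{0.025, 235} = 1.97011.
Margin = t* × SE = 1.97011 × 0.216002 = 0.42555.
CI: 1.276 ± 0.42555 → (0.850, 1.702).
With 95% confidence, each one-unit increase in outdoor temperature is associated with a change of between 0.850 and 1.702 kWh/day in electricity consumption.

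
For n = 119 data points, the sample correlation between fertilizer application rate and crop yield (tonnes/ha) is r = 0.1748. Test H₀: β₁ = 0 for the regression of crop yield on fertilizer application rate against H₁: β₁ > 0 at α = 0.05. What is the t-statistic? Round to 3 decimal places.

t = 1.920

t = r·√(n − 2)/√(1 − r²) = 0.1748·√117/√0.969445 = 1.920.
df = n − 2 = 117.
One-sided p ≈ 0.0286, which is < 0.05, so reject H₀.
There is evidence of a linear association between fertilizer application rate and crop yield.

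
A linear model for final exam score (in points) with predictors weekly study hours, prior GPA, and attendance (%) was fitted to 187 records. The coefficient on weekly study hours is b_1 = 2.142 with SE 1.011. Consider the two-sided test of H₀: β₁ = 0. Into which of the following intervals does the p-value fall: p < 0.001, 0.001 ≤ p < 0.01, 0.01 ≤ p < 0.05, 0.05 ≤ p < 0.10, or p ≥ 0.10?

t = 2.142 / 1.011 = 2.119.
df = n − k − 1 = 187 − 3 − 1 = 183.
Two-sided p = 2·P(T_{183} > |t|) ≈ 0.0355.
So 0.01 ≤ p < 0.05.

0.01 ≤ p < 0.05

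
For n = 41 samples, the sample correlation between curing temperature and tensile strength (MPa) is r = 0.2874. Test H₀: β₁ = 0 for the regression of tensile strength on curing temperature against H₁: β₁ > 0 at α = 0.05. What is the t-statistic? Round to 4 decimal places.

t = 1.8739

t = r·√(n − 2)/√(1 − r²) = 0.2874·√39/√0.917401 = 1.8739.
df = n − 2 = 39.
One-sided p ≈ 0.0342, which is < 0.05, so reject H₀.
There is evidence of a linear association between curing temperature and tensile strength.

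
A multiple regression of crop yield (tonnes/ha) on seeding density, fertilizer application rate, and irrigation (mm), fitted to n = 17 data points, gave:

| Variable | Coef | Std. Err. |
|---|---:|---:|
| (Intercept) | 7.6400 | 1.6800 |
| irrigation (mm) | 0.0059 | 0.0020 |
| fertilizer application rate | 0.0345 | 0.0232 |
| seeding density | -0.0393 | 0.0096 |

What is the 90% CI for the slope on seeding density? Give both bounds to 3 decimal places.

Read off: b = -0.0393, SE = 0.0096 for seeding density.
df = n − k − 1 = 17 − 3 − 1 = 13.
t* = t_{0.05, 13} = 1.770933.
Margin = t* × SE = 1.770933 × 0.0096 = 0.01700.
CI: -0.0393 ± 0.01700 → (-0.056, -0.022).

(-0.056, -0.022)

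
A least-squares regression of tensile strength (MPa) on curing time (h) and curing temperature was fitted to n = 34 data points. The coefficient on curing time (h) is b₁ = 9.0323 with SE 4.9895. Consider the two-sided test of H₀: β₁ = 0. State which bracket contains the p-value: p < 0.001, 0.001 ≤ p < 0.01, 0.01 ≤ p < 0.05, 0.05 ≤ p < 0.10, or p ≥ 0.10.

0.05 ≤ p < 0.10

t = 9.0323 / 4.9895 = 1.810.
df = n − k − 1 = 34 − 2 − 1 = 31.
Two-sided p = 2·P(T_{31} > |t|) ≈ 0.0800.
So 0.05 ≤ p < 0.10.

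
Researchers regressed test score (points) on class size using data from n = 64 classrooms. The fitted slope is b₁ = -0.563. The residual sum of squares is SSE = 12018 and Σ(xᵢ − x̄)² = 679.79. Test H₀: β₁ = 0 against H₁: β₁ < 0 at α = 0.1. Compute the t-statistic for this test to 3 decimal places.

MSE = SSE/(n − 2) = 12018/62 = 193.839.
SE(b₁) = √(MSE/Sₓₓ) = √(193.839/679.79) = 0.53399.
t = -0.563 / 0.53399 = -1.054.
df = n − 2 = 62.
One-sided p ≈ 0.1479, which is ≥ 0.1, so fail to reject H₀.
The data do not give significant evidence that the true slope on class size is negative.

t = -1.054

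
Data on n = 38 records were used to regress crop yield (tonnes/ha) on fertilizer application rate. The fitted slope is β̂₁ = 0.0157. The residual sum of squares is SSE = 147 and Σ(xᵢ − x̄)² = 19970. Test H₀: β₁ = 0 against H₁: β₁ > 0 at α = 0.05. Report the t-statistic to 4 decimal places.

t = 1.0979

MSE = SSE/(n − 2) = 147/36 = 4.08333.
SE(β̂₁) = √(MSE/Sₓₓ) = √(4.08333/19970) = 0.0142994.
t = 0.0157 / 0.0142994 = 1.0979.
df = n − 2 = 36.
One-sided p ≈ 0.1398, which is ≥ 0.05, so fail to reject H₀.
The data do not give significant evidence that the true slope on fertilizer application rate is positive.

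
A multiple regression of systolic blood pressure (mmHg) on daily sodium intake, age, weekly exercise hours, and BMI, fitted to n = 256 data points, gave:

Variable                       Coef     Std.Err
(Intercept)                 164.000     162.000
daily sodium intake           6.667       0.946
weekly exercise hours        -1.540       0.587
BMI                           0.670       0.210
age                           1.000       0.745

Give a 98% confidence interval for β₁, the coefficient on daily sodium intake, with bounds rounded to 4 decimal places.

(4.4521, 8.8819)

Read off: b = 6.667, SE = 0.946 for daily sodium intake.
df = n − k − 1 = 256 − 4 − 1 = 251.
t* = t_{0.01, 251} = 2.341296.
Margin = t* × SE = 2.341296 × 0.946 = 2.214866.
CI: 6.667 ± 2.214866 → (4.4521, 8.8819).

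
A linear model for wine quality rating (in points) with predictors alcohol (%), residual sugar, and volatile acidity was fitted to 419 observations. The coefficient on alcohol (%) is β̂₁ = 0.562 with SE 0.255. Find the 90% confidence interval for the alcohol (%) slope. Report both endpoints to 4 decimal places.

(0.1416, 0.9824)

df = n − k − 1 = 419 − 3 − 1 = 415.
t* = t_{0.05, 415} = 1.648534.
Margin = t* × SE = 1.648534 × 0.255 = 0.420376.
CI: 0.562 ± 0.420376 → (0.1416, 0.9824).
With 90% confidence, each one-unit increase in alcohol (%) is associated with a change of between 0.1416 and 0.9824 points in wine quality rating, holding the other predictors fixed.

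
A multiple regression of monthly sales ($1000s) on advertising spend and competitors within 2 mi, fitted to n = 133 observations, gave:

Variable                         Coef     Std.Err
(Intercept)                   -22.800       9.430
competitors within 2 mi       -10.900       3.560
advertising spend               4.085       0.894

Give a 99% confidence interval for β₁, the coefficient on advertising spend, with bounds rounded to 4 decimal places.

Read off: b = 4.085, SE = 0.894 for advertising spend.
df = n − k − 1 = 133 − 2 − 1 = 130.
t* = t_{0.005, 130} = 2.614177.
Margin = t* × SE = 2.614177 × 0.894 = 2.337074.
CI: 4.085 ± 2.337074 → (1.7479, 6.4221).

(1.7479, 6.4221)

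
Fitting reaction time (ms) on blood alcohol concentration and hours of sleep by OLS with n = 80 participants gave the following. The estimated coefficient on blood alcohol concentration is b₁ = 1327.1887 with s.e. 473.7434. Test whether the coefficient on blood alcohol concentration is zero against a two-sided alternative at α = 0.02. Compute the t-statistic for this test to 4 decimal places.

t = 2.8015

H₀: β₁ = 0 vs H₁: β₁ ≠ 0.
t = (b₁ − β₁⁰)/SE = 1327.1887 / 473.7434 = 2.8015.
df = n − k − 1 = 80 − 2 − 1 = 77.
Two-sided p ≈ 0.0064, which is < 0.02, so reject H₀.
There is evidence that blood alcohol concentration is associated with reaction time, holding the other predictors fixed.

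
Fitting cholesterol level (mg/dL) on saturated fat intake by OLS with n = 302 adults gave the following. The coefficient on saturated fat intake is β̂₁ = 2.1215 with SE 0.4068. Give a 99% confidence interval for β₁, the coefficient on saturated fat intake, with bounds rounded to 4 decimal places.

df = n − 2 = 302 − 2 = 300.
t* = t_{0.005, 300} = 2.592316.
Margin = t* × SE = 2.592316 × 0.4068 = 1.054554.
CI: 2.1215 ± 1.054554 → (1.0669, 3.1761).
With 99% confidence, each one-unit increase in saturated fat intake is associated with a change of between 1.0669 and 3.1761 mg/dL in cholesterol level.

(1.0669, 3.1761)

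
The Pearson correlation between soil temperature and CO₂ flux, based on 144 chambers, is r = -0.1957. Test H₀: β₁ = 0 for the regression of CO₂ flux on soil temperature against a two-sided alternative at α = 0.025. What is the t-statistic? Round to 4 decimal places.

t = r·√(n − 2)/√(1 − r²) = -0.1957·√142/√0.961702 = -2.3780.
df = n − 2 = 142.
Two-sided p ≈ 0.0187, which is < 0.025, so reject H₀.
There is evidence of a linear association between soil temperature and CO₂ flux.

t = -2.3780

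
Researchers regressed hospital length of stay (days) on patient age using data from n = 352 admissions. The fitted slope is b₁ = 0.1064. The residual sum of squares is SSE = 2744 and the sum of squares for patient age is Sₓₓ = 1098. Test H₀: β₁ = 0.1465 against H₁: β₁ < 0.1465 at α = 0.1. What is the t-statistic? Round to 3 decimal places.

MSE = SSE/(n − 2) = 2744/350 = 7.84.
SE(b₁) = √(MSE/Sₓₓ) = √(7.84/1098) = 0.0845.
t = (0.1064 − 0.1465) / 0.0845 = -0.475.
df = n − 2 = 350.
One-sided p ≈ 0.3177, which is ≥ 0.1, so fail to reject H₀.
The data do not give significant evidence that the true slope on patient age is below 0.1465 days per unit.

t = -0.475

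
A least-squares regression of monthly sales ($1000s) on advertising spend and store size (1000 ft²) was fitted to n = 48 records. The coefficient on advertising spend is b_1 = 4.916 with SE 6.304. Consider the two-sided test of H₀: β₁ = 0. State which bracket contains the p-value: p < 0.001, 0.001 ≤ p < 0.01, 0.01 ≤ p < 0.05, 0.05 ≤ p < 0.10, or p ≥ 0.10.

p ≥ 0.10

t = 4.916 / 6.304 = 0.780.
df = n − k − 1 = 48 − 2 − 1 = 45.
Two-sided p = 2·P(T_{45} > |t|) ≈ 0.4396.
So p ≥ 0.10.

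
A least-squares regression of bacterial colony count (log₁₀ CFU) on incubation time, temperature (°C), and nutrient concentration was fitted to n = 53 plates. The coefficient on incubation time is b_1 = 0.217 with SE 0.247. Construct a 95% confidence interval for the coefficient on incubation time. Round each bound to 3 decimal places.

df = n − k − 1 = 53 − 3 − 1 = 49.
t* = t_{0.025, 49} = 2.009575.
Margin = t* × SE = 2.009575 × 0.247 = 0.49637.
CI: 0.217 ± 0.49637 → (-0.279, 0.713).
With 95% confidence, each one-unit increase in incubation time is associated with a change of between -0.279 and 0.713 log₁₀ CFU in bacterial colony count, holding the other predictors fixed.

(-0.279, 0.713)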